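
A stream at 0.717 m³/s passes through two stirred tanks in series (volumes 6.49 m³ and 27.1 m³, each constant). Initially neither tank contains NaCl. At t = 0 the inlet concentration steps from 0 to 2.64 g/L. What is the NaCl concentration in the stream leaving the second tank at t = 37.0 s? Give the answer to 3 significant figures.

1.35 g/L

Each tank obeys Vᵢ dCᵢ/dt = Q(Cᵢ₋₁ − Cᵢ), so τᵢ = Vᵢ/Q.
τ₁ = 6.49/0.717 = 9.0516 s; τ₂ = 27.1/0.717 = 37.796 s.
Solving the cascade with C₁(0)=C₂(0)=0 gives C₂(t) = C_in[1 − (τ₁ e^(−t/τ₁) − τ₂ e^(−t/τ₂))/(τ₁ − τ₂)].
At t = 37.0: e^(−t/τ₁) = 0.016778, e^(−t/τ₂) = 0.37571.
C₂ = 2.64·[1 − (9.0516·0.016778 − 37.796·0.37571)/(-28.745)] = 2.64·0.51126 = 1.3497 g/L.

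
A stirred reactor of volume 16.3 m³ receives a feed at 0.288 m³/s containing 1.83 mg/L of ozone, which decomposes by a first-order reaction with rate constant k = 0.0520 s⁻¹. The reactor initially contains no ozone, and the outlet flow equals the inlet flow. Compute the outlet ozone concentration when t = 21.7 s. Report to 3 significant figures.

V dC/dt = Q(C_in − C) − k V C.
dC/dt = (Q/V) C_in − (Q/V + k) C; effective rate a = Q/V + k = 0.017669 + 0.0520 = 0.069669 s⁻¹.
C_ss = Q C_in/(Q + kV) = 0.46411 mg/L; C(t) = C_ss + (C₀ − C_ss) e^(−a t).
C(21.7) = 0.46411 + (-0.46411)·e^(−0.069669·21.7) = 0.46411 + (-0.46411)·0.22051 = 0.36177 mg/L.

0.362 mg/L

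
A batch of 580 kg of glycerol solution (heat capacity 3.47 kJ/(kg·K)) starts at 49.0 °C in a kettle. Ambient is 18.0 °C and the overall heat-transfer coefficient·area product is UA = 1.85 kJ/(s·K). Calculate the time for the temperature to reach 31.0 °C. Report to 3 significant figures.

945 s

M c_p dT/dt = −UA(T − T_amb).
τ = M c_p/UA = 1087.9 s; T_ss = T_amb = 18.000 °C.
T(t) = T_ss + (T₀ − T_ss)e^(−t/τ); set T = 31.0:
t = −τ ln[(T − T_ss)/(T₀ − T_ss)] = −1087.9 · ln(0.41935) = 945.42 s.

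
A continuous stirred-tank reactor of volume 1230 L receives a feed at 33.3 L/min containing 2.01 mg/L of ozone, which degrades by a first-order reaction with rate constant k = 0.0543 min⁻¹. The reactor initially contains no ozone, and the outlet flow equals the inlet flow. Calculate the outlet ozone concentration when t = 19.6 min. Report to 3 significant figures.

V dC/dt = Q(C_in − C) − k V C.
This is linear with rate a = Q/V + k = 0.081373 min⁻¹.
C_ss = Q C_in/(Q + kV) = 0.66873 mg/L; C(t) = C_ss + (C₀ − C_ss) e^(−a t).
C(19.6) = 0.66873 + (-0.66873)·e^(−0.081373·19.6) = 0.66873 + (-0.66873)·0.20293 = 0.53303 mg/L.

0.533 mg/L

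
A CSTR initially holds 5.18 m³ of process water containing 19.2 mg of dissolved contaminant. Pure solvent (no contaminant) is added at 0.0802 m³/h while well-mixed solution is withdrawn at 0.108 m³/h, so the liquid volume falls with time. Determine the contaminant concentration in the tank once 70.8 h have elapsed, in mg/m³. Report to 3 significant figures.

0.933 mg/m³

Let m(t) be the amount of contaminant. Volume: V(t) = V₀ + (Q_in − Q_out) t = 5.18 − 0.027800 t; V(70.8) = 3.2118 m³.
Solute balance: dm/dt = 0 − Q_out C = −Q_out m/V(t).
Separate: dm/m = −Q_out dt/V(t) ⇒ ln(m/m₀) = −(Q_out/(Q_in−Q_out)) ln(V/V₀).
m = m₀ (V₀/V)^(Q_out/(Q_in−Q_out)) = 19.2 × (5.18/3.2118)^(-3.8849) = 2.9981 mg.
C = m/V = 2.9981/3.2118 = 0.93348 mg/m³.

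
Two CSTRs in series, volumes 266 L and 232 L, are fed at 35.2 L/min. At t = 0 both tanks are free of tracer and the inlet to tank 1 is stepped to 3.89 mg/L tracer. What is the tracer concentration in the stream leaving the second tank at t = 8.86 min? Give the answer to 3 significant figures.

1.39 mg/L

Time constants: τᵢ = Vᵢ/Q for each well-mixed tank.
τ₁ = 266/35.2 = 7.5568 min; τ₂ = 232/35.2 = 6.5909 min.
Tank 1: C₁ = C_in(1 − e^(−t/τ₁)). Tank 2 (τ₁ ≠ τ₂): C₂ = C_in[1 − (τ₁ e^(−t/τ₁) − τ₂ e^(−t/τ₂))/(τ₁ − τ₂)].
At t = 8.86: e^(−t/τ₁) = 0.30961, e^(−t/τ₂) = 0.26073.
C₂ = 3.89·[1 − (7.5568·0.30961 − 6.5909·0.26073)/(0.96591)] = 3.89·0.35687 = 1.3882 mg/L.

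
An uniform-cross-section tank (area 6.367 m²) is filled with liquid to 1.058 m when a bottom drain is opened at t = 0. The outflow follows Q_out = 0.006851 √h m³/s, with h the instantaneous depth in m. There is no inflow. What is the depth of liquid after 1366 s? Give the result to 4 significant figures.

0.08624 m

A dh/dt = −Q_out = −0.006851 √h.
This is separable: 2 d(√h)/dt = −0.006851/A, so √h = √h₀ − (0.006851/(2A)) t.
√h = √1.058 − 0.006851·1366/(2·6.367) = 1.02859 − 0.734920 = 0.293672.
h = 0.293672² = 0.0862431 m.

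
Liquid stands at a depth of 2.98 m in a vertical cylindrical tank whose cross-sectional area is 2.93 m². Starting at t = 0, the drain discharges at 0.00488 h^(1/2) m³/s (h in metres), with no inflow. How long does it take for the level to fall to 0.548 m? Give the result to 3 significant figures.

Volume balance on the tank: A dh/dt = −0.00488 √h.
Separate and integrate: 2(√h − √h₀) = −(0.00488/A) t.
t = 2A(√h₀ − √h)/0.00488 = 2·2.93·(√2.98 − √0.548)/0.00488
  = 5.8600 × (1.7263 − 0.74027) / 0.00488 = 1184.0 s.

1180 s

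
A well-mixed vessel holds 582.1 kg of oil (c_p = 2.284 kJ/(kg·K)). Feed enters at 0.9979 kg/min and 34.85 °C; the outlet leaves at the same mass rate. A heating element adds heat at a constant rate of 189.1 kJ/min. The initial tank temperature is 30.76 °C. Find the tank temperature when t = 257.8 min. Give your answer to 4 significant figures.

61.86 °C

M c_p dT/dt = ṁ c_p (T_in − T) + Q̇.
Rearrange: dT/dt = (T_ss − T)/τ with τ = M/ṁ = 583.325 min and T_ss = T_in + Q̇/(ṁ c_p) = 117.818 °C.
T approaches T_ss exponentially: T(t) = T_ss + (T₀ − T_ss) e^(−t/τ).
T(257.8) = 117.818 + (-87.0576)·e^(−257.8/583.325) = 117.818 + (-87.0576)·0.642782 = 61.8585 °C.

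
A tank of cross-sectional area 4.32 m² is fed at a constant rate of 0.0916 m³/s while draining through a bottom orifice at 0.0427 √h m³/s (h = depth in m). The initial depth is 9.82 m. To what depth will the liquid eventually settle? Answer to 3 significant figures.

4.60 m

A dh/dt = Q_in − 0.0427 √h. Steady state requires inflow = outflow:
Q_in = 0.0427 √h_ss ⇒ √h_ss = 0.0916/0.0427 = 2.1452.
h_ss = 2.1452² = 4.6019 m. (Since h₀ = 9.82 m > h_ss, the level will fall toward this value.)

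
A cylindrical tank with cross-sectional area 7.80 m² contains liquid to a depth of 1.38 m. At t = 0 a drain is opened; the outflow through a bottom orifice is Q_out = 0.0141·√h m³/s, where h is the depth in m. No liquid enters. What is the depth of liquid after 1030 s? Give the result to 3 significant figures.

0.0594 m

Accumulation of liquid (constant cross-section A): A dh/dt = −0.0141 √h.
∫ h^(−1/2) dh = −(0.0141/A) ∫ dt, giving 2√h = 2√h₀ − (0.0141/A) t.
√h = √1.38 − 0.0141·1030/(2·7.80) = 1.1747 − 0.93096 = 0.24377.
h = 0.24377² = 0.059425 m.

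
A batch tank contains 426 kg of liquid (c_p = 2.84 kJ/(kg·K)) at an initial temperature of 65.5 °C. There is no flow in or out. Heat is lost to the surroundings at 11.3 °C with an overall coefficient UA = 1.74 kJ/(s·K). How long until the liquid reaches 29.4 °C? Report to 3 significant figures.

763 s

Energy balance: M c_p dT/dt = −UA(T − T_amb).
τ = M c_p/UA = 695.31 s; T_ss = T_amb = 11.300 °C.
T(t) = T_ss + (T₀ − T_ss)e^(−t/τ); set T = 29.4:
t = −τ ln[(T − T_ss)/(T₀ − T_ss)] = −695.31 · ln(0.33395) = 762.59 s.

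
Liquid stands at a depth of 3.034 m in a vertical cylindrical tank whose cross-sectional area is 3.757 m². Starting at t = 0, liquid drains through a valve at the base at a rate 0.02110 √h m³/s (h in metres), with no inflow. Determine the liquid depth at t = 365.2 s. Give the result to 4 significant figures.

0.5131 m

Accumulation of liquid (constant cross-section A): A dh/dt = −0.02110 √h.
This is separable: 2 d(√h)/dt = −0.02110/A, so √h = √h₀ − (0.02110/(2A)) t.
√h = √3.034 − 0.02110·365.2/(2·3.757) = 1.74184 − 1.02552 = 0.716323.
h = 0.716323² = 0.513119 m.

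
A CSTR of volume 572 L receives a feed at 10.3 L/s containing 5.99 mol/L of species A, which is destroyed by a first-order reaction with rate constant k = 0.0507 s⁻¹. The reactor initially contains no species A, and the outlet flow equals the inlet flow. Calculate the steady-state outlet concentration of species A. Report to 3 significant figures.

Accumulation = in − out − consumed: V dC/dt = Q C_in − Q C − k V C.
At steady state: 0 = Q C_in − (Q + kV) C_ss, so C_ss = Q C_in/(Q + kV).
C_ss = 10.3·5.99/(10.3 + 0.0507·572) = 61.697/39.300 = 1.5699 mol/L.

1.57 mol/L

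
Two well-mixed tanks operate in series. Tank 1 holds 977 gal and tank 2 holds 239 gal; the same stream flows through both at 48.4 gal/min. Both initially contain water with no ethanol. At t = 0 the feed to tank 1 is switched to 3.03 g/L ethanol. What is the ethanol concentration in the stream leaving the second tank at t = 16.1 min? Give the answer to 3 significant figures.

Species balance on tank i: dCᵢ/dt = (Cᵢ₋₁ − Cᵢ)/τᵢ with τᵢ = Vᵢ/Q.
τ₁ = 977/48.4 = 20.186 min; τ₂ = 239/48.4 = 4.9380 min.
Tank 1: C₁ = C_in(1 − e^(−t/τ₁)). Tank 2 (τ₁ ≠ τ₂): C₂ = C_in[1 − (τ₁ e^(−t/τ₁) − τ₂ e^(−t/τ₂))/(τ₁ − τ₂)].
At t = 16.1: e^(−t/τ₁) = 0.45042, e^(−t/τ₂) = 0.038372.
C₂ = 3.03·[1 − (20.186·0.45042 − 4.9380·0.038372)/(15.248)] = 3.03·0.41614 = 1.2609 g/L.

1.26 g/L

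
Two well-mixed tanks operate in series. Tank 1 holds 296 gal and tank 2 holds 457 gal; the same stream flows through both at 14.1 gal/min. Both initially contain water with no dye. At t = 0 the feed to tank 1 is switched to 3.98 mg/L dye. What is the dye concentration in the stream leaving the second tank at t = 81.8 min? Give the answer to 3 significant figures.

Each tank obeys Vᵢ dCᵢ/dt = Q(Cᵢ₋₁ − Cᵢ), so τᵢ = Vᵢ/Q.
τ₁ = 296/14.1 = 20.993 min; τ₂ = 457/14.1 = 32.411 min.
Solving the cascade with C₁(0)=C₂(0)=0 gives C₂(t) = C_in[1 − (τ₁ e^(−t/τ₁) − τ₂ e^(−t/τ₂))/(τ₁ − τ₂)].
At t = 81.8: e^(−t/τ₁) = 0.020312, e^(−t/τ₂) = 0.080154.
C₂ = 3.98·[1 − (20.993·0.020312 − 32.411·0.080154)/(-11.418)] = 3.98·0.80983 = 3.2231 mg/L.

3.22 mg/L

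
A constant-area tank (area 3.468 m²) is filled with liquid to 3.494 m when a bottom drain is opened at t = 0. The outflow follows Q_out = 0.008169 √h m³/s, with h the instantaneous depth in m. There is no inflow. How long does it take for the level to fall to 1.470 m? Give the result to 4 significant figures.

With no inflow, A dh/dt = −0.008169 √h.
Separate and integrate: 2(√h − √h₀) = −(0.008169/A) t.
t = 2A(√h₀ − √h)/0.008169 = 2·3.468·(√3.494 − √1.470)/0.008169
  = 6.93600 × (1.86922 − 1.21244) / 0.008169 = 557.655 s.

557.7 s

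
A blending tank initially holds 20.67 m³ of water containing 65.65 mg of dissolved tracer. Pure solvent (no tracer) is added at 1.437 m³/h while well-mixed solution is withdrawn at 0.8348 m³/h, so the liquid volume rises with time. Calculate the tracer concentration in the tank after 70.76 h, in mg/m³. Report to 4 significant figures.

Total volume: dV/dt = Q_in − Q_out = 0.602200 m³/h, so V(t) = 20.67 + 0.602200 t and V(70.76) = 63.2817 m³.
No tracer enters, so dm/dt = −Q_out · (m/V).
Separate: dm/m = −Q_out dt/V(t) ⇒ ln(m/m₀) = −(Q_out/(Q_in−Q_out)) ln(V/V₀).
m = m₀ (V₀/V)^(Q_out/(Q_in−Q_out)) = 65.65 × (20.67/63.2817)^(1.38625) = 13.9189 mg.
C = m/V = 13.9189/63.2817 = 0.219951 mg/m³.

0.2200 mg/m³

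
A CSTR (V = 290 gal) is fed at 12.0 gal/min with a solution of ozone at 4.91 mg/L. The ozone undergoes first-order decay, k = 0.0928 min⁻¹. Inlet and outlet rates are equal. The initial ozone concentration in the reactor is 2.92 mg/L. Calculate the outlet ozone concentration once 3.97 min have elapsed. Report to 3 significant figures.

Accumulation = in − out − consumed: V dC/dt = Q C_in − Q C − k V C.
This is linear with rate a = Q/V + k = 0.13418 min⁻¹.
C_ss = Q C_in/(Q + kV) = 1.5142 mg/L; C(t) = C_ss + (C₀ − C_ss) e^(−a t).
C(3.97) = 1.5142 + (1.4058)·e^(−0.13418·3.97) = 1.5142 + (1.4058)·0.58702 = 2.3394 mg/L.

2.34 mg/L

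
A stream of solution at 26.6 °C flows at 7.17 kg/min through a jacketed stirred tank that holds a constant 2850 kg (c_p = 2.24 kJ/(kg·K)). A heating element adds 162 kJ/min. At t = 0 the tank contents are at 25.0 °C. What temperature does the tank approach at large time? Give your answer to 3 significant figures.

Unsteady energy balance on the tank contents: M c_p dT/dt = ṁ c_p (T_in − T) + 162.
At steady state dT/dt = 0 ⇒ T_ss = T_in + Q̇/(ṁ c_p) = 26.6 + 162/(7.17·2.24) = 36.687 °C.

36.7 °C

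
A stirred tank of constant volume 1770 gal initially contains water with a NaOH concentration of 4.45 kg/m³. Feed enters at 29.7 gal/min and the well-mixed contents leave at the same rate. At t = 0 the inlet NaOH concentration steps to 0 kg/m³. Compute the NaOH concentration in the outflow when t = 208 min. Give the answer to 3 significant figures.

Accumulation = in − out for the solute gives V dC/dt = Q(C_in − C).
Rewrite as dC/dt + C/τ = C_in/τ, τ = V/Q = 59.596 min.
This is linear first-order; C(t) = C_in + (C₀ − C_in) e^(−t/τ).
C(208) = 0 + (4.45 − 0)·e^(−208/59.596) = 0 + (4.4500)·0.030496 = 0.13571 kg/m³.

0.136 kg/m³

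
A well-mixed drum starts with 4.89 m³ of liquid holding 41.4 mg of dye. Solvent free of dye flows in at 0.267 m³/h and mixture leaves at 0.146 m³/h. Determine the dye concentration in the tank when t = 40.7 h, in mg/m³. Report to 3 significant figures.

1.82 mg/m³

Let m(t) be the amount of dye. Volume: V(t) = V₀ + (Q_in − Q_out) t = 4.89 + 0.12100 t; V(40.7) = 9.8147 m³.
Solute balance: dm/dt = 0 − Q_out C = −Q_out m/V(t).
Separate: dm/m = −Q_out dt/V(t) ⇒ ln(m/m₀) = −(Q_out/(Q_in−Q_out)) ln(V/V₀).
m = m₀ (V₀/V)^(Q_out/(Q_in−Q_out)) = 41.4 × (4.89/9.8147)^(1.2066) = 17.862 mg.
C = m/V = 17.862/9.8147 = 1.8199 mg/m³.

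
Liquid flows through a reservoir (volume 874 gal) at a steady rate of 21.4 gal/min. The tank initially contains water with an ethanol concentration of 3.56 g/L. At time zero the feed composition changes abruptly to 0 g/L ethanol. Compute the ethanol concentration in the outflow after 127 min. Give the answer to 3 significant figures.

0.159 g/L

Accumulation = in − out for the solute gives V dC/dt = Q(C_in − C).
Rewrite as dC/dt + C/τ = C_in/τ, τ = V/Q = 40.841 min.
This is linear first-order; C(t) = C_in + (C₀ − C_in) e^(−t/τ).
C(127) = 0 + (3.56 − 0)·e^(−127/40.841) = 0 + (3.5600)·0.044618 = 0.15884 g/L.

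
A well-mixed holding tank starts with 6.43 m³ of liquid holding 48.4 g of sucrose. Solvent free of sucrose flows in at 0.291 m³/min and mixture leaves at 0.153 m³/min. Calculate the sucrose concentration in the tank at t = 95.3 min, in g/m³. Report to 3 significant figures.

Let m(t) be the amount of sucrose. Volume: V(t) = V₀ + (Q_in − Q_out) t = 6.43 + 0.13800 t; V(95.3) = 19.581 m³.
No sucrose enters, so dm/dt = −Q_out · (m/V).
Separate: dm/m = −Q_out dt/V(t) ⇒ ln(m/m₀) = −(Q_out/(Q_in−Q_out)) ln(V/V₀).
m = m₀ (V₀/V)^(Q_out/(Q_in−Q_out)) = 48.4 × (6.43/19.581)^(1.1087) = 14.081 g.
C = m/V = 14.081/19.581 = 0.71912 g/m³.

0.719 g/m³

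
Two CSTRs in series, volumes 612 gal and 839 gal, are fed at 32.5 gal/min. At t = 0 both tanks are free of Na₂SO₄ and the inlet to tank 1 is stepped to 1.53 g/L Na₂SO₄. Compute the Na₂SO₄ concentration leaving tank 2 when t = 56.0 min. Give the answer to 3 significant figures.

1.09 g/L

Time constants: τᵢ = Vᵢ/Q for each well-mixed tank.
τ₁ = 612/32.5 = 18.831 min; τ₂ = 839/32.5 = 25.815 min.
Solving the cascade with C₁(0)=C₂(0)=0 gives C₂(t) = C_in[1 − (τ₁ e^(−t/τ₁) − τ₂ e^(−t/τ₂))/(τ₁ − τ₂)].
At t = 56.0: e^(−t/τ₁) = 0.051106, e^(−t/τ₂) = 0.11426.
C₂ = 1.53·[1 − (18.831·0.051106 − 25.815·0.11426)/(-6.9846)] = 1.53·0.71546 = 1.0947 g/L.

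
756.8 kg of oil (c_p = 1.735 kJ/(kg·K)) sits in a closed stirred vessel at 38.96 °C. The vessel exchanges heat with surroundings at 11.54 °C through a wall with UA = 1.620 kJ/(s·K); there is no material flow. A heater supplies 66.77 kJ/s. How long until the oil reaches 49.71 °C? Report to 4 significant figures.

M c_p dT/dt = −UA(T − T_amb) + Q̇.
τ = M c_p/UA = 810.523 s; T_ss = T_amb + Q̇/UA = 11.54 + 66.77/1.620 = 52.7560 °C.
T(t) = T_ss + (T₀ − T_ss)e^(−t/τ); set T = 49.71:
t = −τ ln[(T − T_ss)/(T₀ − T_ss)] = −810.523 · ln(0.220791) = 1224.33 s.

1224 s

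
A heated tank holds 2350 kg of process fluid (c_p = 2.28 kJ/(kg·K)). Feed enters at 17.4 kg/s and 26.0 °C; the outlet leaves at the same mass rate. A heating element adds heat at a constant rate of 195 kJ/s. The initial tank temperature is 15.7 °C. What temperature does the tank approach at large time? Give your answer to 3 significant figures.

30.9 °C

M c_p dT/dt = ṁ c_p (T_in − T) + Q̇.
At steady state dT/dt = 0 ⇒ T_ss = T_in + Q̇/(ṁ c_p) = 26.0 + 195/(17.4·2.28) = 30.915 °C.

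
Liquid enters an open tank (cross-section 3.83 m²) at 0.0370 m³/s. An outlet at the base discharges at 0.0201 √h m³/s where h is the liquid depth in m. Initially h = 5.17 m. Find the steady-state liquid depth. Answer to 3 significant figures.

Level balance: A dh/dt = 0.0370 − 0.0201 √h. Setting dh/dt = 0:
Q_in = 0.0201 √h_ss ⇒ √h_ss = 0.0370/0.0201 = 1.8408.
h_ss = 1.8408² = 3.3885 m. (Since h₀ = 5.17 m > h_ss, the level will fall toward this value.)

3.39 m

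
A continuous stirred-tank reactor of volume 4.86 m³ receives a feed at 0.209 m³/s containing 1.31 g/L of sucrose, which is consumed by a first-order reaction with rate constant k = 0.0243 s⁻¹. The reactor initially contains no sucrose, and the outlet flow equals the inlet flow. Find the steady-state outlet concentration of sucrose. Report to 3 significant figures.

V dC/dt = Q(C_in − C) − k V C.
Steady state (dC/dt = 0): C_ss = Q C_in/(Q + kV) = C_in/(1 + kV/Q).
C_ss = 0.209·1.31/(0.209 + 0.0243·4.86) = 0.27379/0.32710 = 0.83703 g/L.

0.837 g/L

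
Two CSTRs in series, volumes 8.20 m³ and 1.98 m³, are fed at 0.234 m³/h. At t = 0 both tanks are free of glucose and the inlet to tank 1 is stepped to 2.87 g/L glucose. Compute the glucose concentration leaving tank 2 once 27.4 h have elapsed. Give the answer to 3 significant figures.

1.17 g/L

Species balance on tank i: dCᵢ/dt = (Cᵢ₋₁ − Cᵢ)/τᵢ with τᵢ = Vᵢ/Q.
τ₁ = 8.20/0.234 = 35.043 h; τ₂ = 1.98/0.234 = 8.4615 h.
Solving the cascade with C₁(0)=C₂(0)=0 gives C₂(t) = C_in[1 − (τ₁ e^(−t/τ₁) − τ₂ e^(−t/τ₂))/(τ₁ − τ₂)].
At t = 27.4: e^(−t/τ₁) = 0.45753, e^(−t/τ₂) = 0.039235.
C₂ = 2.87·[1 − (35.043·0.45753 − 8.4615·0.039235)/(26.581)] = 2.87·0.40931 = 1.1747 g/L.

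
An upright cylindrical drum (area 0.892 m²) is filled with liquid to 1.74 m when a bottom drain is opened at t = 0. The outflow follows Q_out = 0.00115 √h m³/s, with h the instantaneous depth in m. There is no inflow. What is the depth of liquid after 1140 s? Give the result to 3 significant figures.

0.341 m

Accumulation of liquid (constant cross-section A): A dh/dt = −0.00115 √h.
This is separable: 2 d(√h)/dt = −0.00115/A, so √h = √h₀ − (0.00115/(2A)) t.
√h = √1.74 − 0.00115·1140/(2·0.892) = 1.3191 − 0.73487 = 0.58423.
h = 0.58423² = 0.34132 m.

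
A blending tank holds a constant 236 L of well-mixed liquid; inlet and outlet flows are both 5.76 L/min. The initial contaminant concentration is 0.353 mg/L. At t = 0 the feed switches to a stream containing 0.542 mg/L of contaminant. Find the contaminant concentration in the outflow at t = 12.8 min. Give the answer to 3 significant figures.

0.404 mg/L

Mass balance on the solute (V constant): V dC/dt = Q(C_in − C).
Rewrite as dC/dt + C/τ = C_in/τ, τ = V/Q = 40.972 min.
This is linear first-order; C(t) = C_in + (C₀ − C_in) e^(−t/τ).
C(12.8) = 0.542 + (0.353 − 0.542)·e^(−12.8/40.972) = 0.542 + (-0.18900)·0.73168 = 0.40371 mg/L.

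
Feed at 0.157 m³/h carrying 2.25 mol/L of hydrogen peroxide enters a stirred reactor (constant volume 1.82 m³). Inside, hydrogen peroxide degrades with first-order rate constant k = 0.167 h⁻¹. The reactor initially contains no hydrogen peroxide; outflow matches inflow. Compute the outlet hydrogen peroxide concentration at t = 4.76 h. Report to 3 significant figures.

Species balance: V dC/dt = Q C_in − Q C − k V C.
This is linear with rate a = Q/V + k = 0.25326 h⁻¹.
C_ss = Q C_in/(Q + kV) = 0.76637 mol/L; C(t) = C_ss + (C₀ − C_ss) e^(−a t).
C(4.76) = 0.76637 + (-0.76637)·e^(−0.25326·4.76) = 0.76637 + (-0.76637)·0.29953 = 0.53682 mol/L.

0.537 mol/L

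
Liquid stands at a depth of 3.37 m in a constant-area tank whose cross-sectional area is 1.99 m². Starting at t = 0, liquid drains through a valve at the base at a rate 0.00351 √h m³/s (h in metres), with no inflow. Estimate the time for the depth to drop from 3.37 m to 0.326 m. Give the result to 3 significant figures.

1430 s

A dh/dt = −Q_out = −0.00351 √h.
This is separable: 2 d(√h)/dt = −0.00351/A, so √h = √h₀ − (0.00351/(2A)) t.
t = 2A(√h₀ − √h)/0.00351 = 2·1.99·(√3.37 − √0.326)/0.00351
  = 3.9800 × (1.8358 − 0.57096) / 0.00351 = 1434.2 s.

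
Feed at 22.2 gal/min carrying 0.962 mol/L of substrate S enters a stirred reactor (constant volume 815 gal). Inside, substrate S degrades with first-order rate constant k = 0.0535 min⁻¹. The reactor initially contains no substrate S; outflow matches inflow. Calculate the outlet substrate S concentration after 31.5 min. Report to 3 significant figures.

0.299 mol/L

V dC/dt = Q(C_in − C) − k V C.
This is linear with rate a = Q/V + k = 0.080739 min⁻¹.
C_ss = Q C_in/(Q + kV) = 0.32455 mol/L; C(t) = C_ss + (C₀ − C_ss) e^(−a t).
C(31.5) = 0.32455 + (-0.32455)·e^(−0.080739·31.5) = 0.32455 + (-0.32455)·0.078608 = 0.29904 mol/L.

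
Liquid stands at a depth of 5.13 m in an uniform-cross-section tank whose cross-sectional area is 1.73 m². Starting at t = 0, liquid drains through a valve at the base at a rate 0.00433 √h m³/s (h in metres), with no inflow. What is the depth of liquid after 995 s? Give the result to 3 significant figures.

1.04 m

Volume balance on the tank: A dh/dt = −0.00433 √h.
∫ h^(−1/2) dh = −(0.00433/A) ∫ dt, giving 2√h = 2√h₀ − (0.00433/A) t.
√h = √5.13 − 0.00433·995/(2·1.73) = 2.2650 − 1.2452 = 1.0198.
h = 1.0198² = 1.0399 m.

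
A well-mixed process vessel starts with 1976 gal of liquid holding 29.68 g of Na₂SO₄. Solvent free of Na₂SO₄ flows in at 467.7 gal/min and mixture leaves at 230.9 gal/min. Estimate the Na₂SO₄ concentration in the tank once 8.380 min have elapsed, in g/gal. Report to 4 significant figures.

0.003805 g/gal

Total volume: dV/dt = Q_in − Q_out = 236.800 gal/min, so V(t) = 1976 + 236.800 t and V(8.380) = 3960.38 gal.
Species balance (pure solvent in): dm/dt = −Q_out · m/V(t).
Separate: dm/m = −Q_out dt/V(t) ⇒ ln(m/m₀) = −(Q_out/(Q_in−Q_out)) ln(V/V₀).
m = m₀ (V₀/V)^(Q_out/(Q_in−Q_out)) = 29.68 × (1976/3960.38)^(0.975084) = 15.0673 g.
C = m/V = 15.0673/3960.38 = 0.00380452 g/gal.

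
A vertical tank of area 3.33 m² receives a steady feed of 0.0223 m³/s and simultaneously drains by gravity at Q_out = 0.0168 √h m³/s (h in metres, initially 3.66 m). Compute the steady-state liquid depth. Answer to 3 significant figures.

1.76 m

Mass balance (ρ constant): A dh/dt = Q_in − 0.0168 √h. At steady state dh/dt = 0:
Q_in = 0.0168 √h_ss ⇒ √h_ss = 0.0223/0.0168 = 1.3274.
h_ss = 1.3274² = 1.7619 m. (Since h₀ = 3.66 m > h_ss, the level will fall toward this value.)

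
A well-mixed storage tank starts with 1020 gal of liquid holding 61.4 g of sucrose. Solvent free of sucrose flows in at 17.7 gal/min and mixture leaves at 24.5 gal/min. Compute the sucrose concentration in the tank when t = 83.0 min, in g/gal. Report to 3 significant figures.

Let m(t) be the amount of sucrose. Volume: V(t) = V₀ + (Q_in − Q_out) t = 1020 − 6.8000 t; V(83.0) = 455.60 gal.
Species balance (pure solvent in): dm/dt = −Q_out · m/V(t).
dm/m = −Q_out dt/(V₀ − 6.8000 t); integrating gives ln(m/m₀) = −(Q_out/(Q_in−Q_out)) ln(V/V₀).
m = m₀ (V₀/V)^(Q_out/(Q_in−Q_out)) = 61.4 × (1020/455.60)^(-3.6029) = 3.3657 g.
C = m/V = 3.3657/455.60 = 0.0073875 g/gal.

0.00739 g/gal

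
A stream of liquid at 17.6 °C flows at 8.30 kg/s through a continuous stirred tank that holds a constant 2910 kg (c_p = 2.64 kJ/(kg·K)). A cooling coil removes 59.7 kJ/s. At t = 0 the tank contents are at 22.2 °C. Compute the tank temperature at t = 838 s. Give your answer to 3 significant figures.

15.5 °C

M c_p dT/dt = ṁ c_p (T_in − T) − Q̇.
Rearrange: dT/dt = (T_ss − T)/τ with τ = M/ṁ = 350.60 s and T_ss = T_in − Q̇/(ṁ c_p) = 14.875 °C.
Integrating: T(t) = T_ss + (T₀ − T_ss) e^(−t/τ).
T(838) = 14.875 + (7.3245)·e^(−838/350.60) = 14.875 + (7.3245)·0.091614 = 15.546 °C.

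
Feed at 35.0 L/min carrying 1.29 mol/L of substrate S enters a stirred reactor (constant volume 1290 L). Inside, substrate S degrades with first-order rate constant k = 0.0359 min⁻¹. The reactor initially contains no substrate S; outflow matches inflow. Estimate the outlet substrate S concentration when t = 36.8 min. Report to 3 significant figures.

Species balance: V dC/dt = Q C_in − Q C − k V C.
dC/dt = (Q/V) C_in − (Q/V + k) C; effective rate a = Q/V + k = 0.027132 + 0.0359 = 0.063032 min⁻¹.
C_ss = Q C_in/(Q + kV) = 0.55528 mol/L; C(t) = C_ss + (C₀ − C_ss) e^(−a t).
C(36.8) = 0.55528 + (-0.55528)·e^(−0.063032·36.8) = 0.55528 + (-0.55528)·0.098316 = 0.50068 mol/L.

0.501 mol/L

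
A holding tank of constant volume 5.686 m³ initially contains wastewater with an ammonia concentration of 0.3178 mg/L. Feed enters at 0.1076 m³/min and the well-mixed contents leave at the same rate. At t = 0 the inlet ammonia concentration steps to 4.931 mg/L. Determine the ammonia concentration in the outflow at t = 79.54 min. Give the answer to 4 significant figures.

3.907 mg/L

Accumulation = in − out for the solute gives V dC/dt = Q(C_in − C).
Rewrite as dC/dt + C/τ = C_in/τ, τ = V/Q = 52.8439 min.
C approaches C_in exponentially: C(t) = C_in + (C₀ − C_in) e^(−t/τ).
C(79.54) = 4.931 + (0.3178 − 4.931)·e^(−79.54/52.8439) = 4.931 + (-4.61320)·0.221975 = 3.90698 mg/L.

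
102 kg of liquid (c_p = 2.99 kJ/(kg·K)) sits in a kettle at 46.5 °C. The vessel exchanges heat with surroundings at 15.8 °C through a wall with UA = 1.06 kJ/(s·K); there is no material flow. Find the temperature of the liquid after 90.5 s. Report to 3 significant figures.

Lumped-capacitance energy balance: M c_p dT/dt = UA(T_amb − T).
dT/dt = (T_ss − T)/τ with T_ss = T_amb = 15.800 °C, τ = M c_p/UA = 102·2.99/1.06 = 287.72 s.
T approaches T_ss exponentially: T(t) = T_ss + (T₀ − T_ss) e^(−t/τ).
T(90.5) = 15.800 + (30.700)·0.73012 = 38.215 °C.

38.2 °C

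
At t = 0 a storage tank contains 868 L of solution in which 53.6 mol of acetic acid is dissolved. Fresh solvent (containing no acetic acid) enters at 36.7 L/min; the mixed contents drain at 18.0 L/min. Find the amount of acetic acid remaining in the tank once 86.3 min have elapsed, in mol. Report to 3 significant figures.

19.5 mol

Let m(t) be the amount of acetic acid. Volume: V(t) = V₀ + (Q_in − Q_out) t = 868 + 18.700 t; V(86.3) = 2481.8 L.
Species balance (pure solvent in): dm/dt = −Q_out · m/V(t).
Separate: dm/m = −Q_out dt/V(t) ⇒ ln(m/m₀) = −(Q_out/(Q_in−Q_out)) ln(V/V₀).
m = m₀ (V₀/V)^(Q_out/(Q_in−Q_out)) = 53.6 × (868/2481.8)^(0.96257) = 19.498 mol.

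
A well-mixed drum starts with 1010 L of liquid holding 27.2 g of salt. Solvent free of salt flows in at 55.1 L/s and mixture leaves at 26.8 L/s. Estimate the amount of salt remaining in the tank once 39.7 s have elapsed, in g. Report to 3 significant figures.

13.4 g

Total volume: dV/dt = Q_in − Q_out = 28.300 L/s, so V(t) = 1010 + 28.300 t and V(39.7) = 2133.5 L.
No salt enters, so dm/dt = −Q_out · (m/V).
dm/m = −Q_out dt/(V₀ + 28.300 t); integrating gives ln(m/m₀) = −(Q_out/(Q_in−Q_out)) ln(V/V₀).
m = m₀ (V₀/V)^(Q_out/(Q_in−Q_out)) = 27.2 × (1010/2133.5)^(0.94700) = 13.397 g.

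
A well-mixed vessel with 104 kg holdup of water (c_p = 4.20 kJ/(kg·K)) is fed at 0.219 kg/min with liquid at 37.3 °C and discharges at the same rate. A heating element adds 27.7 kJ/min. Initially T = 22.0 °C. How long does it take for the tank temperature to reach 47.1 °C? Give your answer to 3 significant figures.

382 min

Energy balance: M c_p dT/dt = ṁ c_p (T_in − T) + 27.7.
τ = M/ṁ = 474.89 min; T_ss = T_in + Q̇/(ṁ c_p) = 67.415 °C.
T(t) = T_ss + (T₀ − T_ss) e^(−t/τ). Set T = 47.1:
e^(−t/τ) = (47.1 − 67.415)/(22.0 − 67.415) = 0.44732
t = −474.89 · ln(0.44732) = 382.03 min.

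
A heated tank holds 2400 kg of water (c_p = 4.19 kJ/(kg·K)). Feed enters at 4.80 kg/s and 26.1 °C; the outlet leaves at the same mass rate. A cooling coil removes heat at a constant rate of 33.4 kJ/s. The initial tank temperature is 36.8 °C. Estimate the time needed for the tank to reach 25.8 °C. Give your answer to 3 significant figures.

Unsteady energy balance on the tank contents: M c_p dT/dt = ṁ c_p (T_in − T) − 33.4.
τ = M/ṁ = 500.00 s; T_ss = T_in − Q̇/(ṁ c_p) = 24.439 °C.
T(t) = T_ss + (T₀ − T_ss) e^(−t/τ). Set T = 25.8:
e^(−t/τ) = (25.8 − 24.439)/(36.8 − 24.439) = 0.11008
t = −500.00 · ln(0.11008) = 1103.3 s.

1100 s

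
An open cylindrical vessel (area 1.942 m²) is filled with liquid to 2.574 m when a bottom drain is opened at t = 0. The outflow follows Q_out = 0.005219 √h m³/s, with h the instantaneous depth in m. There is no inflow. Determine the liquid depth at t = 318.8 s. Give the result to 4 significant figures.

1.383 m

A dh/dt = −Q_out = −0.005219 √h.
∫ h^(−1/2) dh = −(0.005219/A) ∫ dt, giving 2√h = 2√h₀ − (0.005219/A) t.
√h = √2.574 − 0.005219·318.8/(2·1.942) = 1.60437 − 0.428377 = 1.17599.
h = 1.17599² = 1.38296 m.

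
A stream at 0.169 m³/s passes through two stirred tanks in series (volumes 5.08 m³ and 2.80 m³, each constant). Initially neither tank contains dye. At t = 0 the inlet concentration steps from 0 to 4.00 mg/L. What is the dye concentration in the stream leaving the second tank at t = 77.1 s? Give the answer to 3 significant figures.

Species balance on tank i: dCᵢ/dt = (Cᵢ₋₁ − Cᵢ)/τᵢ with τᵢ = Vᵢ/Q.
τ₁ = 5.08/0.169 = 30.059 s; τ₂ = 2.80/0.169 = 16.568 s.
Tank 1: C₁ = C_in(1 − e^(−t/τ₁)). Tank 2 (τ₁ ≠ τ₂): C₂ = C_in[1 − (τ₁ e^(−t/τ₁) − τ₂ e^(−t/τ₂))/(τ₁ − τ₂)].
At t = 77.1: e^(−t/τ₁) = 0.076924, e^(−t/τ₂) = 0.0095279.
C₂ = 4.00·[1 − (30.059·0.076924 − 16.568·0.0095279)/(13.491)] = 4.00·0.84031 = 3.3612 mg/L.

3.36 mg/L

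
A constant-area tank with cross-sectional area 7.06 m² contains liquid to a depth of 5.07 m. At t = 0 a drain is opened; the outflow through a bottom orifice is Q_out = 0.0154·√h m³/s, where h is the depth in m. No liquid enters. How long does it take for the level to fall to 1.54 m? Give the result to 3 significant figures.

927 s

Mass balance (ρ constant): A dh/dt = −0.0154 √h.
This is separable: 2 d(√h)/dt = −0.0154/A, so √h = √h₀ − (0.0154/(2A)) t.
t = 2A(√h₀ − √h)/0.0154 = 2·7.06·(√5.07 − √1.54)/0.0154
  = 14.120 × (2.2517 − 1.2410) / 0.0154 = 926.69 s.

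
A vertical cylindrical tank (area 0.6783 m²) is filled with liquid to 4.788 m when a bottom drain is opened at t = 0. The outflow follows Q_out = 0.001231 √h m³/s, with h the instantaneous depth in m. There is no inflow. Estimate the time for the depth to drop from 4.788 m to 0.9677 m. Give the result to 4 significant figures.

With no inflow, A dh/dt = −0.001231 √h.
This is separable: 2 d(√h)/dt = −0.001231/A, so √h = √h₀ − (0.001231/(2A)) t.
t = 2A(√h₀ − √h)/0.001231 = 2·0.6783·(√4.788 − √0.9677)/0.001231
  = 1.35660 × (2.18815 − 0.983717) / 0.001231 = 1327.32 s.

1327 s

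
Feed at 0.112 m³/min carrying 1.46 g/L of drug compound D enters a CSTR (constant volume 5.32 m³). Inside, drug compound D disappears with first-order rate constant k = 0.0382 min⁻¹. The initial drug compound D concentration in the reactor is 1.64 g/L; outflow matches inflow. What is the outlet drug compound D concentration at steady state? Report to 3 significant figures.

0.519 g/L

Accumulation = in − out − consumed: V dC/dt = Q C_in − Q C − k V C.
At steady state: 0 = Q C_in − (Q + kV) C_ss, so C_ss = Q C_in/(Q + kV).
C_ss = 0.112·1.46/(0.112 + 0.0382·5.32) = 0.16352/0.31522 = 0.51874 g/L.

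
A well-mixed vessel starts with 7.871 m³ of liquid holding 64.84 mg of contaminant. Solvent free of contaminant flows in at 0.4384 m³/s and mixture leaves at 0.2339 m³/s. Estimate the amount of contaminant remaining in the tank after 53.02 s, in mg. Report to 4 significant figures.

Let m(t) be the amount of contaminant. Volume: V(t) = V₀ + (Q_in − Q_out) t = 7.871 + 0.204500 t; V(53.02) = 18.7136 m³.
Solute balance: dm/dt = 0 − Q_out C = −Q_out m/V(t).
dm/m = −Q_out dt/(V₀ + 0.204500 t); integrating gives ln(m/m₀) = −(Q_out/(Q_in−Q_out)) ln(V/V₀).
m = m₀ (V₀/V)^(Q_out/(Q_in−Q_out)) = 64.84 × (7.871/18.7136)^(1.14377) = 24.0792 mg.

24.08 mg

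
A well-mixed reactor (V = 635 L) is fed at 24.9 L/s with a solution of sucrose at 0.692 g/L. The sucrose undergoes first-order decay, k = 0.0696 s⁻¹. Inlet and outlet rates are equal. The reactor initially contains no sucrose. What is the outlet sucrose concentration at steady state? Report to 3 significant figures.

0.249 g/L

Species balance: V dC/dt = Q C_in − Q C − k V C.
At steady state: 0 = Q C_in − (Q + kV) C_ss, so C_ss = Q C_in/(Q + kV).
C_ss = 24.9·0.692/(24.9 + 0.0696·635) = 17.231/69.096 = 0.24937 g/L.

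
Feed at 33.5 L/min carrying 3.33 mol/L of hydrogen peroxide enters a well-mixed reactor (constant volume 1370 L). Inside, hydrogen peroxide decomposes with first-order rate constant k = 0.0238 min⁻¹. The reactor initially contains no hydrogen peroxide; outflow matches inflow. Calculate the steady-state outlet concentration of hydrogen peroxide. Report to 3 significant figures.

V dC/dt = Q(C_in − C) − k V C.
At steady state: 0 = Q C_in − (Q + kV) C_ss, so C_ss = Q C_in/(Q + kV).
C_ss = 33.5·3.33/(33.5 + 0.0238·1370) = 111.56/66.106 = 1.6875 mol/L.

1.69 mol/L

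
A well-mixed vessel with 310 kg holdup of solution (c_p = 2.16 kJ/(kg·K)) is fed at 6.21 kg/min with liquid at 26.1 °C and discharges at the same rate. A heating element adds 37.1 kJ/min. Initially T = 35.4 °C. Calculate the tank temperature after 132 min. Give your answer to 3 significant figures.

M c_p dT/dt = ṁ c_p (T_in − T) + Q̇.
τ = M/ṁ = 49.919 min; T_ss = T_in + Q̇/(ṁ c_p) = 26.1 + 37.1/(6.21·2.16) = 28.866 °C.
Solution: T(t) = T_ss + (T₀ − T_ss) e^(−t/τ).
T(132) = 28.866 + (6.5342)·e^(−132/49.919) = 28.866 + (6.5342)·0.071058 = 29.330 °C.

29.3 °C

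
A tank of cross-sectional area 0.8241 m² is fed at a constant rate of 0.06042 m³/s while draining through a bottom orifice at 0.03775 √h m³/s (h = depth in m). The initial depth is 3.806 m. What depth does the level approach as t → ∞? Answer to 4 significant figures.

A dh/dt = Q_in − 0.03775 √h. Steady state requires inflow = outflow:
Q_in = 0.03775 √h_ss ⇒ √h_ss = 0.06042/0.03775 = 1.60053.
h_ss = 1.60053² = 2.56170 m. (Since h₀ = 3.806 m > h_ss, the level will fall toward this value.)

2.562 m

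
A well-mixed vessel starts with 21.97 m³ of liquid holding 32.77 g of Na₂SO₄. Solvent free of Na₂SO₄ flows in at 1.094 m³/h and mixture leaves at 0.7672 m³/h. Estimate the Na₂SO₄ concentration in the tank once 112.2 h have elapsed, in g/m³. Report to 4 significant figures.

0.05577 g/m³

Total volume: dV/dt = Q_in − Q_out = 0.326800 m³/h, so V(t) = 21.97 + 0.326800 t and V(112.2) = 58.6370 m³.
Solute balance: dm/dt = 0 − Q_out C = −Q_out m/V(t).
dm/m = −Q_out dt/(V₀ + 0.326800 t); integrating gives ln(m/m₀) = −(Q_out/(Q_in−Q_out)) ln(V/V₀).
m = m₀ (V₀/V)^(Q_out/(Q_in−Q_out)) = 32.77 × (21.97/58.6370)^(2.34761) = 3.27033 g.
C = m/V = 3.27033/58.6370 = 0.0557725 g/m³.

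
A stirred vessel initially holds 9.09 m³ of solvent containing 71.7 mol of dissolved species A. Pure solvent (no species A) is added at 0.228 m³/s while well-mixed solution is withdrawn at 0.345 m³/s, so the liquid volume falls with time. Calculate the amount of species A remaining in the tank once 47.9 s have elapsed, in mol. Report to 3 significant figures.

4.25 mol

Total volume: dV/dt = Q_in − Q_out = -0.11700 m³/s, so V(t) = 9.09 − 0.11700 t and V(47.9) = 3.4857 m³.
Species balance (pure solvent in): dm/dt = −Q_out · m/V(t).
Separate: dm/m = −Q_out dt/V(t) ⇒ ln(m/m₀) = −(Q_out/(Q_in−Q_out)) ln(V/V₀).
m = m₀ (V₀/V)^(Q_out/(Q_in−Q_out)) = 71.7 × (9.09/3.4857)^(-2.9487) = 4.2466 mol.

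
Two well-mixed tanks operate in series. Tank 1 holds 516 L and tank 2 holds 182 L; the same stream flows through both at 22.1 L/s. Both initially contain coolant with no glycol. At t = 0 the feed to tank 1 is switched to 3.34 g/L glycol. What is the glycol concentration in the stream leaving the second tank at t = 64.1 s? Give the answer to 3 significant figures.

Time constants: τᵢ = Vᵢ/Q for each well-mixed tank.
τ₁ = 516/22.1 = 23.348 s; τ₂ = 182/22.1 = 8.2353 s.
Solving the cascade with C₁(0)=C₂(0)=0 gives C₂(t) = C_in[1 − (τ₁ e^(−t/τ₁) − τ₂ e^(−t/τ₂))/(τ₁ − τ₂)].
At t = 64.1: e^(−t/τ₁) = 0.064225, e^(−t/τ₂) = 0.00041652.
C₂ = 3.34·[1 − (23.348·0.064225 − 8.2353·0.00041652)/(15.113)] = 3.34·0.90101 = 3.0094 g/L.

3.01 g/L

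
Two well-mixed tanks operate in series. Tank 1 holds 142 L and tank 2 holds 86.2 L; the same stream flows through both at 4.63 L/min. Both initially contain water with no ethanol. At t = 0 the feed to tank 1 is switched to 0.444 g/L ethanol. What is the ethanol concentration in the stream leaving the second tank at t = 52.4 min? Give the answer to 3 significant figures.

Time constants: τᵢ = Vᵢ/Q for each well-mixed tank.
τ₁ = 142/4.63 = 30.670 min; τ₂ = 86.2/4.63 = 18.618 min.
Tank 1: C₁ = C_in(1 − e^(−t/τ₁)). Tank 2 (τ₁ ≠ τ₂): C₂ = C_in[1 − (τ₁ e^(−t/τ₁) − τ₂ e^(−t/τ₂))/(τ₁ − τ₂)].
At t = 52.4: e^(−t/τ₁) = 0.18113, e^(−t/τ₂) = 0.059933.
C₂ = 0.444·[1 − (30.670·0.18113 − 18.618·0.059933)/(12.052)] = 0.444·0.63164 = 0.28045 g/L.

0.280 g/L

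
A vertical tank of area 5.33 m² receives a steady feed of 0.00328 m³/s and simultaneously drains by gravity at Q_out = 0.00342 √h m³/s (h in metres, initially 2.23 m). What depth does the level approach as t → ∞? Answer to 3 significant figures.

Volume balance on the tank: A dh/dt = Q_in − 0.00342 √h. At steady state dh/dt = 0:
Q_in = 0.00342 √h_ss ⇒ √h_ss = 0.00328/0.00342 = 0.95906.
h_ss = 0.95906² = 0.91980 m. (Since h₀ = 2.23 m > h_ss, the level will fall toward this value.)

0.920 m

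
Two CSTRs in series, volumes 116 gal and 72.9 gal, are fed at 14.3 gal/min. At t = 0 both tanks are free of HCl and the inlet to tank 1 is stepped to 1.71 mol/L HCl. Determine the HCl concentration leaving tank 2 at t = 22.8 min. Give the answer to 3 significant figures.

1.47 mol/L

Species balance on tank i: dCᵢ/dt = (Cᵢ₋₁ − Cᵢ)/τᵢ with τᵢ = Vᵢ/Q.
τ₁ = 116/14.3 = 8.1119 min; τ₂ = 72.9/14.3 = 5.0979 min.
Solving the cascade with C₁(0)=C₂(0)=0 gives C₂(t) = C_in[1 − (τ₁ e^(−t/τ₁) − τ₂ e^(−t/τ₂))/(τ₁ − τ₂)].
At t = 22.8: e^(−t/τ₁) = 0.060163, e^(−t/τ₂) = 0.011420.
C₂ = 1.71·[1 − (8.1119·0.060163 − 5.0979·0.011420)/(3.0140)] = 1.71·0.85739 = 1.4661 mol/L.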